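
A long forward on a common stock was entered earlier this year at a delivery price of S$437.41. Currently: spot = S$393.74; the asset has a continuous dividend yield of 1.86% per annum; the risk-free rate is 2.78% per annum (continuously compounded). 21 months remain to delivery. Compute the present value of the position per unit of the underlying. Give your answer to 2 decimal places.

Current fair forward for the remaining 21 months: F = S·e^((r − q)·T), (r − q) = 0.0278 − 0.0186 = 0.0092
F = 393.74 · e^(0.0092 × 21/12) = 393.74 × 1.016230 = 400.1304
Value of long forward = (F − K)·e^(−rT) = (400.1304 − 437.41) · e^(−0.0278·21/12)
= -37.2796 × 0.952514 = -35.51

-S$35.51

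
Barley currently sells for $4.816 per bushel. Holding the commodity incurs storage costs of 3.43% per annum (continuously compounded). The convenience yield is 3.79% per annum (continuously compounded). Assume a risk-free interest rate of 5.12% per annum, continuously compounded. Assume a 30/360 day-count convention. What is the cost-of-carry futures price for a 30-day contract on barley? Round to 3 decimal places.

Net carry = r + u − y = 0.0512 + 0.0343 − 0.0379 = 0.0476
F = S·e^((r+u−y)T) = 4.816 · e^(0.0476 × 30/360) = 4.816 · e^0.003967
= 4.816 × 1.003975 = $4.835 per bushel

$4.835 per bushel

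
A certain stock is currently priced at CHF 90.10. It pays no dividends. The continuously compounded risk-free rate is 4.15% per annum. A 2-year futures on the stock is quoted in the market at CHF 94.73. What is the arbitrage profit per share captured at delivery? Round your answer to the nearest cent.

CHF 3.17 per share

Fair futures: F* = S·e^(carry·T), with carry = r = 0.0415
F* = 90.10 · e^(0.0415 × 2) = 90.10 · e^0.083000 = 90.10 × 1.086542 = CHF 97.8974
Market CHF 94.73 < fair CHF 97.8974: forward underpriced → reverse cash-and-carry (short spot, go long the forward).
At maturity, profit = |F_mkt − F*| = |94.73 − 97.8974| = CHF 3.17 per share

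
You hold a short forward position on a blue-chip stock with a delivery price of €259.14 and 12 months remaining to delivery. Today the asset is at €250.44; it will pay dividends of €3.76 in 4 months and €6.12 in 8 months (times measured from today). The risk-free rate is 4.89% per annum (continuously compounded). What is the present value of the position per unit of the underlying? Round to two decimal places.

PV(remaining dividends) I = 3.76·e^(−0.0489·4/12) + 6.12·e^(−0.0489·8/12) = 9.6229
Current forward F = (S − I)·e^(rT) = (250.44 − 9.6229)·e^(0.0489·12/12) = 240.8171 × 1.050115 = 252.8856
Value (long) = (F − K)·e^(−rT) = (252.8856 − 259.14) × 0.952276 = -5.9559
Short position value = −(long value) = €5.96

€5.96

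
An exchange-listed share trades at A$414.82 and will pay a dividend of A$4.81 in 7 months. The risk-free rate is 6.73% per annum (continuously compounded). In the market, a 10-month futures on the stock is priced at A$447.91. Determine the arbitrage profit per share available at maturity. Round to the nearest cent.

A$14.05 per share

PV(dividends) I = 4.81·e^(−0.0673·7/12) = 4.6248
Fair futures F* = (S − I)·e^(rT) = (414.82 − 4.6248)·e^0.056083 = 410.1952 × 1.057685 = 433.8573
Market A$447.91 > fair 433.8573: forward overpriced → cash-and-carry (borrow at r, buy the stock and collect the dividends, short the forward).
Profit at T = |F_mkt − F*| = |447.91 − 433.8573| = A$14.05 per share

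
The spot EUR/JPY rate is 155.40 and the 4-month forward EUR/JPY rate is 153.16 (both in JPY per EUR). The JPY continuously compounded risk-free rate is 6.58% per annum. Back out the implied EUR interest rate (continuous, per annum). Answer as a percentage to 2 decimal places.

F = S·e^((r_JPY − r_EUR)T) ⇒ r_EUR = r_JPY − ln(F/S)/T
ln(153.16/155.40) = -0.014519; /(4/12) = -0.043557
r_EUR = 0.0658 + 0.043557 = 0.109357
r_EUR = 10.94%

10.94%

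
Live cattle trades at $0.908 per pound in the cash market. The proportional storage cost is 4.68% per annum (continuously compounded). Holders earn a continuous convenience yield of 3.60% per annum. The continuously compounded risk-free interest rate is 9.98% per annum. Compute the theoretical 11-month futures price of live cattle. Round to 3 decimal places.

Net carry = r + u − y = 0.0998 + 0.0468 − 0.0360 = 0.1106
F = S·e^((r+u−y)T) = 0.908 · e^(0.1106 × 11/12) = 0.908 · e^0.101383
= 0.908 × 1.106700 = $1.005 per pound

$1.005 per pound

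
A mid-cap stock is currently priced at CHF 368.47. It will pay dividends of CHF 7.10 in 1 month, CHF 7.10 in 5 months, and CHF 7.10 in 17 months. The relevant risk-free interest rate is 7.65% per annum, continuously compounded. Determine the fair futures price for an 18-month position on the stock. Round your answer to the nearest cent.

PV(dividends) I = 7.10·e^(−0.0765·1/12) + 7.10·e^(−0.0765·5/12) + 7.10·e^(−0.0765·17/12)
I = 7.0549 + 6.8773 + 6.3708 = 20.3030
F = (S − I)·e^(rT) = (368.47 − 20.3030) · e^(0.0765·18/12)
= 348.1670 · e^0.114750 = 348.1670 × 1.121593 = CHF 390.50

CHF 390.50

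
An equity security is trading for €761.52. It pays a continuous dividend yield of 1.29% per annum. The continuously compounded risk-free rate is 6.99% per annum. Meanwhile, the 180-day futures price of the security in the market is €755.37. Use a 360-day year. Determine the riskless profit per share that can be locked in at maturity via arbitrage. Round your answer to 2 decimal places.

Fair futures: F* = S·e^(carry·T), with carry = (r − q) = 0.0699 − 0.0129 = 0.0570
F* = 761.52 · e^(0.0570 × 180/360) = 761.52 · e^0.028500 = 761.52 × 1.028910 = €783.5355
Market €755.37 < fair €783.5355: forward underpriced → reverse cash-and-carry (short spot, go long the forward).
At maturity, profit = |F_mkt − F*| = |755.37 − 783.5355| = €28.17 per share

€28.17 per share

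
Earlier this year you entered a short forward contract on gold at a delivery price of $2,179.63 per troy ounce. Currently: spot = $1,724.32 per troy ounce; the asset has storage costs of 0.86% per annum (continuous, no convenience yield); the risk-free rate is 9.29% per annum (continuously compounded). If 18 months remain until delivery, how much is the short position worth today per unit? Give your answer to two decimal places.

Current fair forward for the remaining 18 months: F = S·e^((r + u)·T), (r + u) = 0.0929 + 0.0086 = 0.1015
F = 1724.32 · e^(0.1015 × 18/12) = 1724.32 × 1.16445131 = 2007.8867
Value of long forward = (F − K)·e^(−rT) = (2007.8867 − 2179.63) · e^(−0.0929·18/12)
= -171.7433 × 0.86992350 = -149.40
Short position value = −(long value) = $149.40

$149.40 per troy ounce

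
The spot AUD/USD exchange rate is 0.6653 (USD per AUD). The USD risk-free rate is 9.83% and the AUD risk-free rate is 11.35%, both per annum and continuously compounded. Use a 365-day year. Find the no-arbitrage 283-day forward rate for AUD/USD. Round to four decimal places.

0.6575

F = S·e^((r_USD − r_AUD)T) = 0.6653 · e^((0.0983 − 0.1135) × 283/365)
= 0.6653 · e^-0.011785 = 0.6653 × 0.988284
F = 0.6575 USD per AUD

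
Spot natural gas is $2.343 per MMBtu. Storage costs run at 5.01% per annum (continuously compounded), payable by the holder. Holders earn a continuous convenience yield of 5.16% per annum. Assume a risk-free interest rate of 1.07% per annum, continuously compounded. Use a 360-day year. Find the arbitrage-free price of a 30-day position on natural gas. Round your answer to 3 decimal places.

$2.345 per MMBtu

Net carry = r + u − y = 0.0107 + 0.0501 − 0.0516 = 0.0092
F = S·e^((r+u−y)T) = 2.343 · e^(0.0092 × 30/360) = 2.343 · e^0.000767
= 2.343 × 1.000767 = $2.345 per MMBtu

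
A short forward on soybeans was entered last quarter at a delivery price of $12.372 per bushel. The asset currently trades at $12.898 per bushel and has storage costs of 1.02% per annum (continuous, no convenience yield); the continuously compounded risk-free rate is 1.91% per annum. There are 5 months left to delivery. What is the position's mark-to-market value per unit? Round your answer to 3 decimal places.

Current fair forward for the remaining 5 months: F = S·e^((r + u)·T), (r + u) = 0.0191 + 0.0102 = 0.0293
F = 12.898 · e^(0.0293 × 5/12) = 12.898 × 1.012283 = 13.0564
Value of long forward = (F − K)·e^(−rT) = (13.0564 − 12.372) · e^(−0.0191·5/12)
= 0.6844 × 0.992073 = 0.679
Short position value = −(long value) = -$0.679

-$0.679 per bushel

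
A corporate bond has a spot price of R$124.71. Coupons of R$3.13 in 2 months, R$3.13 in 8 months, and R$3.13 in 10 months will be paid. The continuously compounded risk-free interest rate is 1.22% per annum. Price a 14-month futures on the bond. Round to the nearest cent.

PV(coupons) I = 3.13·e^(−0.0122·2/12) + 3.13·e^(−0.0122·8/12) + 3.13·e^(−0.0122·10/12)
I = 3.1236 + 3.1046 + 3.0983 = 9.3265
F = (S − I)·e^(rT) = (124.71 − 9.3265) · e^(0.0122·14/12)
= 115.3835 · e^0.014233 = 115.3835 × 1.014335 = R$117.04

R$117.04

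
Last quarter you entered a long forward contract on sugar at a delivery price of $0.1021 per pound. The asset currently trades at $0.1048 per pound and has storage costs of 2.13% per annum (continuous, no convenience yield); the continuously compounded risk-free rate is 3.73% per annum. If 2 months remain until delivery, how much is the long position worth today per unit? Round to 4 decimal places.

$0.0037 per pound

Current fair forward for the remaining 2 months: F = S·e^((r + u)·T), (r + u) = 0.0373 + 0.0213 = 0.0586
F = 0.1048 · e^(0.0586 × 2/12) = 0.1048 × 1.009815 = 0.1058
Value of long forward = (F − K)·e^(−rT) = (0.1058 − 0.1021) · e^(−0.0373·2/12)
= 0.0037 × 0.993803 = 0.0037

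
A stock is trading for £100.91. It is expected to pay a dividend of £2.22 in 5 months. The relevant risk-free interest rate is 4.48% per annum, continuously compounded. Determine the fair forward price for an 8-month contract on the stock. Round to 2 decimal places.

PV(dividends) I = 2.22·e^(−0.0448·5/12)
I = 2.1789
F = (S − I)·e^(rT) = (100.91 − 2.1789) · e^(0.0448·8/12)
= 98.7311 · e^0.029867 = 98.7311 × 1.030317 = £101.72

£101.72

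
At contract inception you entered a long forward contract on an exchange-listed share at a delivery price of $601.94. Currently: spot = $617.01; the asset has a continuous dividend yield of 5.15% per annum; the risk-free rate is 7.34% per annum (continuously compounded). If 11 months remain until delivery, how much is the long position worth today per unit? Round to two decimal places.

$25.79

Current fair forward for the remaining 11 months: F = S·e^((r − q)·T), (r − q) = 0.0734 − 0.0515 = 0.0219
F = 617.01 · e^(0.0219 × 11/12) = 617.01 × 1.020278 = 629.5217
Value of long forward = (F − K)·e^(−rT) = (629.5217 − 601.94) · e^(−0.0734·11/12)
= 27.5817 × 0.934930 = 25.79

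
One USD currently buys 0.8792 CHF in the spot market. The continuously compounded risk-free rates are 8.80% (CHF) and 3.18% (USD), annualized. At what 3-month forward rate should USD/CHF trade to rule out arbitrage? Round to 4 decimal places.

0.8916

F = S·e^((r_CHF − r_USD)T) = 0.8792 · e^((0.0880 − 0.0318) × 3/12)
= 0.8792 · e^0.014050 = 0.8792 × 1.014149
F = 0.8916 CHF per USD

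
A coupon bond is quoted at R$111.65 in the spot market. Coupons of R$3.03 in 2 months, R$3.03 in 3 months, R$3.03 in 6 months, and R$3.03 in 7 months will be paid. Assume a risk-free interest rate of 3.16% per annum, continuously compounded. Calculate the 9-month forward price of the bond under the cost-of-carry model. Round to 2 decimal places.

PV(coupons) I = 3.03·e^(−0.0316·2/12) + 3.03·e^(−0.0316·3/12) + 3.03·e^(−0.0316·6/12) + 3.03·e^(−0.0316·7/12)
I = 3.0141 + 3.0062 + 2.9825 + 2.9747 = 11.9775
F = (S − I)·e^(rT) = (111.65 − 11.9775) · e^(0.0316·9/12)
= 99.6725 · e^0.023700 = 99.6725 × 1.023983 = R$102.06

R$102.06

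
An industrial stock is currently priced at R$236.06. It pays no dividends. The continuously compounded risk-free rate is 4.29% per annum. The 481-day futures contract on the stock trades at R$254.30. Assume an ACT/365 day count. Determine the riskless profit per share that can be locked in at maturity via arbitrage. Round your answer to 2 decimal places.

Fair futures: F* = S·e^(carry·T), with carry = r = 0.0429
F* = 236.06 · e^(0.0429 × 481/365) = 236.06 · e^0.056534 = 236.06 × 1.058163 = R$249.7900
Market R$254.30 > fair R$249.7900: forward overpriced → cash-and-carry (buy spot, short the forward).
At maturity, profit = |F_mkt − F*| = |254.30 − 249.7900| = R$4.51 per share

R$4.51 per share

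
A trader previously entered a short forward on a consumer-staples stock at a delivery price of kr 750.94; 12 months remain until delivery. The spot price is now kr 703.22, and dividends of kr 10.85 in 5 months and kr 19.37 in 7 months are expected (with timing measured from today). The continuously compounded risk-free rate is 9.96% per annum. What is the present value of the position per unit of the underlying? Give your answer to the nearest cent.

PV(remaining dividends) I = 10.85·e^(−0.0996·5/12) + 19.37·e^(−0.0996·7/12) = 28.6856
Current forward F = (S − I)·e^(rT) = (703.22 − 28.6856)·e^(0.0996·12/12) = 674.5344 × 1.104729 = 745.1777
Value (long) = (F − K)·e^(−rT) = (745.1777 − 750.94) × 0.905199 = -5.2160
Short position value = −(long value) = kr 5.22

kr 5.22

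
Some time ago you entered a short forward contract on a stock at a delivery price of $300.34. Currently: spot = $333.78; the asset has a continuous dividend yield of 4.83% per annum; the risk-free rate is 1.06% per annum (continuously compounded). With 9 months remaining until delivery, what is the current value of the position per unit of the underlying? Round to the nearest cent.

Current fair forward for the remaining 9 months: F = S·e^((r − q)·T), (r − q) = 0.0106 − 0.0483 = -0.0377
F = 333.78 · e^(-0.0377 × 9/12) = 333.78 × 0.972121 = 324.4745
Value of long forward = (F − K)·e^(−rT) = (324.4745 − 300.34) · e^(−0.0106·9/12)
= 24.1345 × 0.992082 = 23.94
Short position value = −(long value) = -$23.94

-$23.94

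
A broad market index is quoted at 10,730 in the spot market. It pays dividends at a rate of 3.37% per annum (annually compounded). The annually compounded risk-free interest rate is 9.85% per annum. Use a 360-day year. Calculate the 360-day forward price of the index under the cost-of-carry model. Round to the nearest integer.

F = S · (1+r)^T / (1+q)^T
= 10730 × 1.098500 / 1.033700 = 10730 × 1.062687
F = 11,403

11,403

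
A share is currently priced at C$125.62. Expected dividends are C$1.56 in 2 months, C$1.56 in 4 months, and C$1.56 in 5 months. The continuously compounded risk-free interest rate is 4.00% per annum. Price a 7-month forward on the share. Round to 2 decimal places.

PV(dividends) I = 1.56·e^(−0.0400·2/12) + 1.56·e^(−0.0400·4/12) + 1.56·e^(−0.0400·5/12)
I = 1.5496 + 1.5393 + 1.5342 = 4.6231
F = (S − I)·e^(rT) = (125.62 − 4.6231) · e^(0.0400·7/12)
= 120.9969 · e^0.023333 = 120.9969 × 1.023607 = C$123.85

C$123.85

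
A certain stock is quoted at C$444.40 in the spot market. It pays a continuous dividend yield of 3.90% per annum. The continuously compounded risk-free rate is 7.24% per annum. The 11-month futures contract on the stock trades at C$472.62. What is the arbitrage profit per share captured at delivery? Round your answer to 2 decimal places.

C$14.40 per share

Fair futures: F* = S·e^(carry·T), with carry = (r − q) = 0.0724 − 0.0390 = 0.0334
F* = 444.40 · e^(0.0334 × 11/12) = 444.40 · e^0.030617 = 444.40 × 1.031091 = C$458.2168
Market C$472.62 > fair C$458.2168: forward overpriced → cash-and-carry (buy spot, short the forward).
At maturity, profit = |F_mkt − F*| = |472.62 − 458.2168| = C$14.40 per share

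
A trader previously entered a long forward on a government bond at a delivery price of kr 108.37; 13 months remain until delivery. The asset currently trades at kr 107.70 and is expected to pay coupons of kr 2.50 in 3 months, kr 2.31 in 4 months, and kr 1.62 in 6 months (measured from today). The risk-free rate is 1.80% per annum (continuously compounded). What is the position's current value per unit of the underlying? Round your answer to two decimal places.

PV(remaining coupons) I = 2.50·e^(−0.0180·3/12) + 2.31·e^(−0.0180·4/12) + 1.62·e^(−0.0180·6/12) = 6.3904
Current forward F = (S − I)·e^(rT) = (107.70 − 6.3904)·e^(0.0180·13/12) = 101.3096 × 1.019691 = 103.3045
Value (long) = (F − K)·e^(−rT) = (103.3045 − 108.37) × 0.980689 = -4.9677
Value = -kr 4.97

-kr 4.97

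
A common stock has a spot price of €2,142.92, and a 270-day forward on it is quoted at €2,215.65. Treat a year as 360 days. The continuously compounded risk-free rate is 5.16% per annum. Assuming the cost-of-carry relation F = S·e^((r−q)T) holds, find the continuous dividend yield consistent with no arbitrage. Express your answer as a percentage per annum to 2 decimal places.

From F = S·e^((r−q)T): (r − q) = ln(F/S)/T
ln(2215.65/2142.92) = ln(1.033940) = 0.033377
(r − q) = 0.033377 / (270/360) = 0.044503
q = r − ln(F/S)/T = 0.0516 − 0.044503 = 0.007097
q = 0.71%

0.71%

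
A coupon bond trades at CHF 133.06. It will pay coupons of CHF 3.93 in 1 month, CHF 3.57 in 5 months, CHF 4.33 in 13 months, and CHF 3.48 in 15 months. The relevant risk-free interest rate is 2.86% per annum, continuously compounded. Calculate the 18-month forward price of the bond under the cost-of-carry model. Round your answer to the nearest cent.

CHF 123.23

PV(coupons) I = 3.93·e^(−0.0286·1/12) + 3.57·e^(−0.0286·5/12) + 4.33·e^(−0.0286·13/12) + 3.48·e^(−0.0286·15/12)
I = 3.9206 + 3.5277 + 4.1979 + 3.3578 = 15.0040
F = (S − I)·e^(rT) = (133.06 − 15.0040) · e^(0.0286·18/12)
= 118.0560 · e^0.042900 = 118.0560 × 1.043834 = CHF 123.23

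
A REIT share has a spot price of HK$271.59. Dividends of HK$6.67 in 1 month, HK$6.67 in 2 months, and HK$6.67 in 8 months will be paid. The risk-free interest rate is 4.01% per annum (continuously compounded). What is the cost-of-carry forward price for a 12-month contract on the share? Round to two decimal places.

PV(dividends) I = 6.67·e^(−0.0401·1/12) + 6.67·e^(−0.0401·2/12) + 6.67·e^(−0.0401·8/12)
I = 6.6477 + 6.6256 + 6.4941 = 19.7674
F = (S − I)·e^(rT) = (271.59 − 19.7674) · e^(0.0401·12/12)
= 251.8226 · e^0.040100 = 251.8226 × 1.040915 = HK$262.13

HK$262.13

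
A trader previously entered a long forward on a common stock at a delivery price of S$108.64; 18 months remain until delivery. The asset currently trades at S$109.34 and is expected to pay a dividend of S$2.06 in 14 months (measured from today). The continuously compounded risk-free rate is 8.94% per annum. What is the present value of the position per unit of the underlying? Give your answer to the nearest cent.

S$12.48

PV(remaining dividends) I = 2.06·e^(−0.0894·14/12) = 1.8560
Current forward F = (S − I)·e^(rT) = (109.34 − 1.8560)·e^(0.0894·18/12) = 107.4840 × 1.143507 = 122.9087
Value (long) = (F − K)·e^(−rT) = (122.9087 − 108.64) × 0.874503 = 12.4780
Value = S$12.48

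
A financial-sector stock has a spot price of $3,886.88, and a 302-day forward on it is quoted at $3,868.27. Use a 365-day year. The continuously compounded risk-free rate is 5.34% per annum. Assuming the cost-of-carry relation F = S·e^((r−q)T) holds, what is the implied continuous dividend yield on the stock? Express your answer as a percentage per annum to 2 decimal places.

5.92%

From F = S·e^((r−q)T): (r − q) = ln(F/S)/T
ln(3868.27/3886.88) = ln(0.995212) = -0.004799
(r − q) = -0.004799 / (302/365) = -0.005800
q = r − ln(F/S)/T = 0.0534 + 0.005800 = 0.059200
q = 5.92%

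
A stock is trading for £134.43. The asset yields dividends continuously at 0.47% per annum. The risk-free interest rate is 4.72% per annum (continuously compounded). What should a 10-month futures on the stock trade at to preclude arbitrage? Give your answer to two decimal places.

F = S·e^((r − q)T) = 134.43 · e^((0.0472 − 0.0047) × 10/12)
= 134.43 · e^0.035417 = 134.43 × 1.036052
F = £139.28

£139.28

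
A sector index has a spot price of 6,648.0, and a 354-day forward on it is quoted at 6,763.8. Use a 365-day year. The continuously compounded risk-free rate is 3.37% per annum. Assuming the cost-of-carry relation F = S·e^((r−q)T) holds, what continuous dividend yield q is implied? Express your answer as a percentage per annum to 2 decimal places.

From F = S·e^((r−q)T): (r − q) = ln(F/S)/T
ln(6763.8/6648.0) = ln(1.017419) = 0.017269
(r − q) = 0.017269 / (354/365) = 0.017806
q = r − ln(F/S)/T = 0.0337 − 0.017806 = 0.015894
q = 1.59%

1.59%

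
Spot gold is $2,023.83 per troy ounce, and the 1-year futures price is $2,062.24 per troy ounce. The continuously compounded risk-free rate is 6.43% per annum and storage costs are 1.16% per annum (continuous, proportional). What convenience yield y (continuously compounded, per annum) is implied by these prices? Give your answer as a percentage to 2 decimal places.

F = S·e^((r+u−y)T) ⇒ (r+u−y) = ln(F/S)/T
ln(2062.24/2023.83) = 0.018801; /T ⇒ 0.018801
y = r + u − ln(F/S)/T = 0.0643 + 0.0116 − 0.018801 = 0.057099
y = 5.71%

5.71%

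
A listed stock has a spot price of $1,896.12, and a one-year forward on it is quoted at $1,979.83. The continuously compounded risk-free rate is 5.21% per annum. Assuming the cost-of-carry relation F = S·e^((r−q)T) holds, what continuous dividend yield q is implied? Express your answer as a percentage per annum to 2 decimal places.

From F = S·e^((r−q)T): (r − q) = ln(F/S)/T
ln(1979.83/1896.12) = ln(1.044148) = 0.043201
(r − q) = 0.043201 / (12/12) = 0.043201
q = r − ln(F/S)/T = 0.0521 − 0.043201 = 0.008899
q = 0.89%

0.89%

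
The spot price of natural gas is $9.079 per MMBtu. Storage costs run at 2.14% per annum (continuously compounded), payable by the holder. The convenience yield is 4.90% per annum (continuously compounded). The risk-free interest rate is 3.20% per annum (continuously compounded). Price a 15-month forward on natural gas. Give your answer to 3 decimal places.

Net carry = r + u − y = 0.0320 + 0.0214 − 0.0490 = 0.0044
F = S·e^((r+u−y)T) = 9.079 · e^(0.0044 × 15/12) = 9.079 · e^0.005500
= 9.079 × 1.005515 = $9.129 per MMBtu

$9.129 per MMBtu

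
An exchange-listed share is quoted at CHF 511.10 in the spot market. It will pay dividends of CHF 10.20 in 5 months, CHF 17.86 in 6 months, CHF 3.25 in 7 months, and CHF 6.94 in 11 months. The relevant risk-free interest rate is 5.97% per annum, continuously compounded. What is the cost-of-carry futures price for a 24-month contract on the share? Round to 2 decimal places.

PV(dividends) I = 10.20·e^(−0.0597·5/12) + 17.86·e^(−0.0597·6/12) + 3.25·e^(−0.0597·7/12) + 6.94·e^(−0.0597·11/12)
I = 9.9494 + 17.3348 + 3.1388 + 6.5704 = 36.9934
F = (S − I)·e^(rT) = (511.10 − 36.9934) · e^(0.0597·24/12)
= 474.1066 · e^0.119400 = 474.1066 × 1.126821 = CHF 534.23

CHF 534.23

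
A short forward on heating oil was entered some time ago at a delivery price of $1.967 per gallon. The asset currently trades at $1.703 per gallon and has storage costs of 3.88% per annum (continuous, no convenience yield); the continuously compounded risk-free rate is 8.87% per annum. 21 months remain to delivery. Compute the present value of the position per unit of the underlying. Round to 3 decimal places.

-$0.138 per gallon

Current fair forward for the remaining 21 months: F = S·e^((r + u)·T), (r + u) = 0.0887 + 0.0388 = 0.1275
F = 1.703 · e^(0.1275 × 21/12) = 1.703 × 1.249977 = 2.1287
Value of long forward = (F − K)·e^(−rT) = (2.1287 − 1.967) · e^(−0.0887·21/12)
= 0.1617 × 0.856223 = 0.138
Short position value = −(long value) = -$0.138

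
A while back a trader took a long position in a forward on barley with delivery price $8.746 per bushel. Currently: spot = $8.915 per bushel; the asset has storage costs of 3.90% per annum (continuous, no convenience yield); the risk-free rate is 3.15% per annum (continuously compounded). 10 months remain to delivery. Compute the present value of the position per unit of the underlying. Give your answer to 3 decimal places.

Current fair forward for the remaining 10 months: F = S·e^((r + u)·T), (r + u) = 0.0315 + 0.0390 = 0.0705
F = 8.915 · e^(0.0705 × 10/12) = 8.915 × 1.060510 = 9.4544
Value of long forward = (F − K)·e^(−rT) = (9.4544 − 8.746) · e^(−0.0315·10/12)
= 0.7084 × 0.974092 = 0.690

$0.690 per bushel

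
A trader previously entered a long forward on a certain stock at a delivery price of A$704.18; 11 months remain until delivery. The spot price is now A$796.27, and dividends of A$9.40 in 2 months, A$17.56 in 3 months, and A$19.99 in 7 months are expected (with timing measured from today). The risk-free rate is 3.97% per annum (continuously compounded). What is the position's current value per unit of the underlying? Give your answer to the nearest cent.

A$71.00

PV(remaining dividends) I = 9.40·e^(−0.0397·2/12) + 17.56·e^(−0.0397·3/12) + 19.99·e^(−0.0397·7/12) = 46.2570
Current forward F = (S − I)·e^(rT) = (796.27 − 46.2570)·e^(0.0397·11/12) = 750.0130 × 1.037062 = 777.8100
Value (long) = (F − K)·e^(−rT) = (777.8100 − 704.18) × 0.964263 = 70.9987
Value = A$71.00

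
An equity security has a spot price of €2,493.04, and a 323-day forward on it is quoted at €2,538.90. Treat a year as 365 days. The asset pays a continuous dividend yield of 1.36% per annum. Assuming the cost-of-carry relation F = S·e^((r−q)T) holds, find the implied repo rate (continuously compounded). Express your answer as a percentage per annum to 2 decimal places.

From F = S·e^((r−q)T): (r − q) = ln(F/S)/T
ln(2538.90/2493.04) = ln(1.018395) = 0.018228
(r − q) = 0.018228 / (323/365) = 0.020598
r = ln(F/S)/T + q = 0.020598 + 0.0136 = 0.034198
r = 3.42%

3.42%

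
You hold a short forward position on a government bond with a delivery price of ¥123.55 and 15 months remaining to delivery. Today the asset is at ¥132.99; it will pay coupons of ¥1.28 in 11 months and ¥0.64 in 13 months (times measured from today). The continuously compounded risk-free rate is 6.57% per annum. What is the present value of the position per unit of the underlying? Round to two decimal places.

-¥17.38

PV(remaining coupons) I = 1.28·e^(−0.0657·11/12) + 0.64·e^(−0.0657·13/12) = 1.8012
Current forward F = (S − I)·e^(rT) = (132.99 − 1.8012)·e^(0.0657·15/12) = 131.1888 × 1.085592 = 142.4175
Value (long) = (F − K)·e^(−rT) = (142.4175 − 123.55) × 0.921157 = 17.3799
Short position value = −(long value) = -¥17.38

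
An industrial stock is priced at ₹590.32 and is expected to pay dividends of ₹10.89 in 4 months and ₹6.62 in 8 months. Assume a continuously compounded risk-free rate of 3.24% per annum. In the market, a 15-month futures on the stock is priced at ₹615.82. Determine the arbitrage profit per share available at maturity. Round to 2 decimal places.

PV(dividends) I = 10.89·e^(−0.0324·4/12) + 6.62·e^(−0.0324·8/12) = 17.2516
Fair futures F* = (S − I)·e^(rT) = (590.32 − 17.2516)·e^0.040500 = 573.0684 × 1.041331 = 596.7539
Market ₹615.82 > fair 596.7539: forward overpriced → cash-and-carry (borrow at r, buy the stock and collect the dividends, short the forward).
Profit at T = |F_mkt − F*| = |615.82 − 596.7539| = ₹19.07 per share

₹19.07 per share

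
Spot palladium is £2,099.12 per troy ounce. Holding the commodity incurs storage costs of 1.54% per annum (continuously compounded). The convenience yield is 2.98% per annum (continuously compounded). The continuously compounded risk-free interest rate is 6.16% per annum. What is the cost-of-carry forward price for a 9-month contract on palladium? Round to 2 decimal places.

£2,174.76 per troy ounce

Net carry = r + u − y = 0.0616 + 0.0154 − 0.0298 = 0.0472
F = S·e^((r+u−y)T) = 2099.12 · e^(0.0472 × 9/12) = 2099.12 · e^0.03540000
= 2099.12 × 1.03603404 = £2,174.76 per troy ounce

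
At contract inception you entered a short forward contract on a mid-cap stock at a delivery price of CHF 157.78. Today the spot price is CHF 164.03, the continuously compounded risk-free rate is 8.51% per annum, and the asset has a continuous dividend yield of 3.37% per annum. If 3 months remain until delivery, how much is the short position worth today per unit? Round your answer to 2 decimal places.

-CHF 8.20

Current fair forward for the remaining 3 months: F = S·e^((r − q)·T), (r − q) = 0.0851 − 0.0337 = 0.0514
F = 164.03 · e^(0.0514 × 3/12) = 164.03 × 1.012933 = 166.1514
Value of long forward = (F − K)·e^(−rT) = (166.1514 − 157.78) · e^(−0.0851·3/12)
= 8.3714 × 0.978950 = 8.20
Short position value = −(long value) = -CHF 8.20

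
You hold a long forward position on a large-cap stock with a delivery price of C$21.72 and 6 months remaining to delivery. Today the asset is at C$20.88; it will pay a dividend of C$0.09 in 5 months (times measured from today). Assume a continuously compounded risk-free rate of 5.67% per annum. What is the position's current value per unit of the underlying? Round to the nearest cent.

PV(remaining dividends) I = 0.09·e^(−0.0567·5/12) = 0.0879
Current forward F = (S − I)·e^(rT) = (20.88 − 0.0879)·e^(0.0567·6/12) = 20.7921 × 1.028756 = 21.3900
Value (long) = (F − K)·e^(−rT) = (21.3900 − 21.72) × 0.972048 = -0.3208
Value = -C$0.32

-C$0.32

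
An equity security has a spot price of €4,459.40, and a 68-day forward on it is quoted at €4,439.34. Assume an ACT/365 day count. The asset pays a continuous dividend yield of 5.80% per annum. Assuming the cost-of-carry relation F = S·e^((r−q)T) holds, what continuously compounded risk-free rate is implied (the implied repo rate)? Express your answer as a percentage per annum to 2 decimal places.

3.38%

From F = S·e^((r−q)T): (r − q) = ln(F/S)/T
ln(4439.34/4459.40) = ln(0.995502) = -0.004508
(r − q) = -0.004508 / (68/365) = -0.024197
r = ln(F/S)/T + q = -0.024197 + 0.0580 = 0.033803
r = 3.38%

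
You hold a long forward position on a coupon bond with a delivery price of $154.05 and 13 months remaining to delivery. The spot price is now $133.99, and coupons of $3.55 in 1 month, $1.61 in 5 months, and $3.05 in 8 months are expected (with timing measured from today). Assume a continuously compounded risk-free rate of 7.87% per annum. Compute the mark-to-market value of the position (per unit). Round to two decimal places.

PV(remaining coupons) I = 3.55·e^(−0.0787·1/12) + 1.61·e^(−0.0787·5/12) + 3.05·e^(−0.0787·8/12) = 7.9790
Current forward F = (S − I)·e^(rT) = (133.99 − 7.9790)·e^(0.0787·13/12) = 126.0110 × 1.088998 = 137.2257
Value (long) = (F − K)·e^(−rT) = (137.2257 − 154.05) × 0.918275 = -15.4493
Value = -$15.45

-$15.45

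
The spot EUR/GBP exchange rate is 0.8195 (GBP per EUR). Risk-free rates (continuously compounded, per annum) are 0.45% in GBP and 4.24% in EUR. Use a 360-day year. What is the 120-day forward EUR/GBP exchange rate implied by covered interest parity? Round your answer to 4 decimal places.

0.8092

F = S·e^((r_GBP − r_EUR)T) = 0.8195 · e^((0.0045 − 0.0424) × 120/360)
= 0.8195 · e^-0.012633 = 0.8195 × 0.987446
F = 0.8092 GBP per EUR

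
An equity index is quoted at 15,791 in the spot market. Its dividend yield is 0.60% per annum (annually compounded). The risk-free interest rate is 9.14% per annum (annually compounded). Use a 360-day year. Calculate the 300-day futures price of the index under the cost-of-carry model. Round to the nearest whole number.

F = S · (1+r)^T / (1+q)^T
= 15791 × 1.075606 / 1.004998 = 15791 × 1.070257
F = 16,900

16,900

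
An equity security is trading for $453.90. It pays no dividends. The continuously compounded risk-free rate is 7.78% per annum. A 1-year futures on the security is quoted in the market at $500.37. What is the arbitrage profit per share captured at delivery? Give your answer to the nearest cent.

$9.75 per share

Fair futures: F* = S·e^(carry·T), with carry = r = 0.0778
F* = 453.90 · e^(0.0778 × 1) = 453.90 · e^0.077800 = 453.90 × 1.080906 = $490.6232
Market $500.37 > fair $490.6232: forward overpriced → cash-and-carry (buy spot, short the forward).
At maturity, profit = |F_mkt − F*| = |500.37 − 490.6232| = $9.75 per share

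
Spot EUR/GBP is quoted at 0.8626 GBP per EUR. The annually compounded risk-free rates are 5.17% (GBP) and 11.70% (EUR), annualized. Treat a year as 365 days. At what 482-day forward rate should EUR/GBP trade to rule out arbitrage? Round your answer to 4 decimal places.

0.7966

By covered interest parity, F = S · (1+r_GBP)^T / (1+r_EUR)^T
= 0.8626 × 1.068832 / 1.157328 = 0.8626 × 0.923534
F = 0.7966 GBP per EUR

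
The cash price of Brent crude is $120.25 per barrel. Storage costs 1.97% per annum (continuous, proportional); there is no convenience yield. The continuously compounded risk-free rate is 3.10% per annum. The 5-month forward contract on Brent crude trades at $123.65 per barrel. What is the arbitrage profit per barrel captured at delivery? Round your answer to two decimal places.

$0.83 per barrel

Fair forward: F* = S·e^(carry·T), with carry = (r + u) = 0.0310 + 0.0197 = 0.0507
F* = 120.25 · e^(0.0507 × 5/12) = 120.25 · e^0.021125 = 120.25 × 1.021350 = $122.8173
Market $123.65 > fair $122.8173: forward overpriced → cash-and-carry (buy spot, short the forward).
At maturity, profit = |F_mkt − F*| = |123.65 − 122.8173| = $0.83 per barrel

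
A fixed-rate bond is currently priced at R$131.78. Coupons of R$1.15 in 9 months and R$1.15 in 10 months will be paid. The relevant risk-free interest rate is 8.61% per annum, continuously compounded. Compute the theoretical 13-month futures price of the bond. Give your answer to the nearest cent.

R$142.30

PV(coupons) I = 1.15·e^(−0.0861·9/12) + 1.15·e^(−0.0861·10/12)
I = 1.0781 + 1.0704 = 2.1485
F = (S − I)·e^(rT) = (131.78 − 2.1485) · e^(0.0861·13/12)
= 129.6315 · e^0.093275 = 129.6315 × 1.097764 = R$142.30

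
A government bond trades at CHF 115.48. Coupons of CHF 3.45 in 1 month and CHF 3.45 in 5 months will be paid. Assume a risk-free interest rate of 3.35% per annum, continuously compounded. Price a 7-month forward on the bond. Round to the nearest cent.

CHF 110.78

PV(coupons) I = 3.45·e^(−0.0335·1/12) + 3.45·e^(−0.0335·5/12)
I = 3.4404 + 3.4022 = 6.8426
F = (S − I)·e^(rT) = (115.48 − 6.8426) · e^(0.0335·7/12)
= 108.6374 · e^0.019542 = 108.6374 × 1.019734 = CHF 110.78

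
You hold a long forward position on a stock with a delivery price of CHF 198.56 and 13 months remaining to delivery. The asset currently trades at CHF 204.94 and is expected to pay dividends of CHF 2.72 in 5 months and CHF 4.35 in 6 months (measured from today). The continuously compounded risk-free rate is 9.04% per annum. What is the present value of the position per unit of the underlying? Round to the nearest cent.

PV(remaining dividends) I = 2.72·e^(−0.0904·5/12) + 4.35·e^(−0.0904·6/12) = 6.7772
Current forward F = (S − I)·e^(rT) = (204.94 − 6.7772)·e^(0.0904·13/12) = 198.1628 × 1.102889 = 218.5516
Value (long) = (F − K)·e^(−rT) = (218.5516 − 198.56) × 0.906709 = 18.1266
Value = CHF 18.13

CHF 18.13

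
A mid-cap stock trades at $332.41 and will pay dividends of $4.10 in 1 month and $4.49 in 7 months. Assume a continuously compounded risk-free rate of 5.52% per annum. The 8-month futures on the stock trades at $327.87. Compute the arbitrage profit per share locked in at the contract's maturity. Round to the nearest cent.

PV(dividends) I = 4.10·e^(−0.0552·1/12) + 4.49·e^(−0.0552·7/12) = 8.4289
Fair futures F* = (S − I)·e^(rT) = (332.41 − 8.4289)·e^0.036800 = 323.9811 × 1.037486 = 336.1259
Market $327.87 < fair 336.1259: forward underpriced → reverse cash-and-carry (short the stock, invest proceeds at r, pay the dividends, go long the forward).
Profit at T = |F_mkt − F*| = |327.87 − 336.1259| = $8.26 per share

$8.26 per share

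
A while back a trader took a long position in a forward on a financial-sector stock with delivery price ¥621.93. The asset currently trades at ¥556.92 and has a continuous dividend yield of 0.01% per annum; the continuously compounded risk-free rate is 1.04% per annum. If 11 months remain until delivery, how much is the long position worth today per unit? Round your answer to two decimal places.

Current fair forward for the remaining 11 months: F = S·e^((r − q)·T), (r − q) = 0.0104 − 0.0001 = 0.0103
F = 556.92 · e^(0.0103 × 11/12) = 556.92 × 1.009486 = 562.2029
Value of long forward = (F − K)·e^(−rT) = (562.2029 − 621.93) · e^(−0.0104·11/12)
= -59.7271 × 0.990512 = -59.16

-¥59.16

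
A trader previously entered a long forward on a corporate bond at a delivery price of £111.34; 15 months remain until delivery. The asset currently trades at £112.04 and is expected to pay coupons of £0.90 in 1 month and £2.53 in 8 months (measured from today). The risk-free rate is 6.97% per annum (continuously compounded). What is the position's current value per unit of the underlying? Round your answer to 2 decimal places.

£6.68

PV(remaining coupons) I = 0.90·e^(−0.0697·1/12) + 2.53·e^(−0.0697·8/12) = 3.3099
Current forward F = (S − I)·e^(rT) = (112.04 − 3.3099)·e^(0.0697·15/12) = 108.7301 × 1.091033 = 118.6281
Value (long) = (F − K)·e^(−rT) = (118.6281 − 111.34) × 0.916563 = 6.6800
Value = £6.68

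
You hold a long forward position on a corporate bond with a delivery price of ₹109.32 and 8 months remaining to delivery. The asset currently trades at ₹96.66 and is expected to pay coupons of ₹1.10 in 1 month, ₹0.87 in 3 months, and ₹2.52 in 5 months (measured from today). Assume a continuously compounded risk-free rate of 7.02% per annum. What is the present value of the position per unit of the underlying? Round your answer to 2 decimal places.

PV(remaining coupons) I = 1.10·e^(−0.0702·1/12) + 0.87·e^(−0.0702·3/12) + 2.52·e^(−0.0702·5/12) = 4.3958
Current forward F = (S − I)·e^(rT) = (96.66 − 4.3958)·e^(0.0702·8/12) = 92.2642 × 1.047912 = 96.6848
Value (long) = (F − K)·e^(−rT) = (96.6848 − 109.32) × 0.954278 = -12.0575
Value = -₹12.06

-₹12.06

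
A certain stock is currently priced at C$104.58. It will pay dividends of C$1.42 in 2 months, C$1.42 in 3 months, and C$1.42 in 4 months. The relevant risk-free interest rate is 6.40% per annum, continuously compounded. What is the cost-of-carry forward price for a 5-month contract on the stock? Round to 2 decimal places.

C$103.10

PV(dividends) I = 1.42·e^(−0.0640·2/12) + 1.42·e^(−0.0640·3/12) + 1.42·e^(−0.0640·4/12)
I = 1.4049 + 1.3975 + 1.3900 = 4.1924
F = (S − I)·e^(rT) = (104.58 − 4.1924) · e^(0.0640·5/12)
= 100.3876 · e^0.026667 = 100.3876 × 1.027026 = C$103.10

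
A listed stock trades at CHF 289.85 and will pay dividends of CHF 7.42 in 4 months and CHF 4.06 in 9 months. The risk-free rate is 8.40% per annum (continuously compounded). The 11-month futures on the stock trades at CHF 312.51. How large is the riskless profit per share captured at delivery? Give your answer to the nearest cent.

CHF 11.37 per share

PV(dividends) I = 7.42·e^(−0.0840·4/12) + 4.06·e^(−0.0840·9/12) = 11.0272
Fair futures F* = (S − I)·e^(rT) = (289.85 − 11.0272)·e^0.077000 = 278.8228 × 1.080042 = 301.1403
Market CHF 312.51 > fair 301.1403: forward overpriced → cash-and-carry (borrow at r, buy the stock and collect the dividends, short the forward).
Profit at T = |F_mkt − F*| = |312.51 − 301.1403| = CHF 11.37 per share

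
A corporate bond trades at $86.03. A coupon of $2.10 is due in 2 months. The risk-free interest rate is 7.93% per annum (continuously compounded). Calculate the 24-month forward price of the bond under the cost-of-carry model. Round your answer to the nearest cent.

$98.39

PV(coupons) I = 2.10·e^(−0.0793·2/12)
I = 2.0724
F = (S − I)·e^(rT) = (86.03 − 2.0724) · e^(0.0793·24/12)
= 83.9576 · e^0.158600 = 83.9576 × 1.171869 = $98.39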